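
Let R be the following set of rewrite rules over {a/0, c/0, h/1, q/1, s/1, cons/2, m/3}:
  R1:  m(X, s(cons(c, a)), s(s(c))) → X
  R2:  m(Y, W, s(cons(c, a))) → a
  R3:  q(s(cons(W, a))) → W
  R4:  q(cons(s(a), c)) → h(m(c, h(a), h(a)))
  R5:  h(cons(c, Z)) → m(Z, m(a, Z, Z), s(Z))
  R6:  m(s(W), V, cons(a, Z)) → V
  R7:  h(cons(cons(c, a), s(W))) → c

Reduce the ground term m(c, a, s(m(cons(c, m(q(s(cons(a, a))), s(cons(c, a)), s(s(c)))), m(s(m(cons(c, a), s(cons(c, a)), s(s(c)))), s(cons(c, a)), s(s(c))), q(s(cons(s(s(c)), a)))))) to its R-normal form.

1. m(c, a, s(m(cons(c, m(q(s(cons(a, a))), s(cons(c, a)), s(s(c)))), m(s(m(cons(c, a), s(cons(c, a)), s(s(c)))), s(cons(c, a)), s(s(c))), q(s(cons(s(s(c)), a))))))  →  m(c, a, s(m(cons(c, q(s(cons(a, a)))), m(s(m(cons(c, a), s(cons(c, a)), s(s(c)))), s(cons(c, a)), s(s(c))), q(s(cons(s(s(c)), a))))))   [R1 at 3.1.1.2]
2. m(c, a, s(m(cons(c, q(s(cons(a, a)))), m(s(m(cons(c, a), s(cons(c, a)), s(s(c)))), s(cons(c, a)), s(s(c))), q(s(cons(s(s(c)), a))))))  →  m(c, a, s(m(cons(c, a), m(s(m(cons(c, a), s(cons(c, a)), s(s(c)))), s(cons(c, a)), s(s(c))), q(s(cons(s(s(c)), a))))))   [R3 at 3.1.1.2]
3. m(c, a, s(m(cons(c, a), m(s(m(cons(c, a), s(cons(c, a)), s(s(c)))), s(cons(c, a)), s(s(c))), q(s(cons(s(s(c)), a))))))  →  m(c, a, s(m(cons(c, a), s(m(cons(c, a), s(cons(c, a)), s(s(c)))), q(s(cons(s(s(c)), a))))))   [R1 at 3.1.2]
4. m(c, a, s(m(cons(c, a), s(m(cons(c, a), s(cons(c, a)), s(s(c)))), q(s(cons(s(s(c)), a))))))  →  m(c, a, s(m(cons(c, a), s(cons(c, a)), q(s(cons(s(s(c)), a))))))   [R1 at 3.1.2.1]
5. m(c, a, s(m(cons(c, a), s(cons(c, a)), q(s(cons(s(s(c)), a))))))  →  m(c, a, s(m(cons(c, a), s(cons(c, a)), s(s(c)))))   [R3 at 3.1.3]
6. m(c, a, s(m(cons(c, a), s(cons(c, a)), s(s(c)))))  →  m(c, a, s(cons(c, a)))   [R1 at 3.1]
7. m(c, a, s(cons(c, a)))  →  a   [R2 at ε]

a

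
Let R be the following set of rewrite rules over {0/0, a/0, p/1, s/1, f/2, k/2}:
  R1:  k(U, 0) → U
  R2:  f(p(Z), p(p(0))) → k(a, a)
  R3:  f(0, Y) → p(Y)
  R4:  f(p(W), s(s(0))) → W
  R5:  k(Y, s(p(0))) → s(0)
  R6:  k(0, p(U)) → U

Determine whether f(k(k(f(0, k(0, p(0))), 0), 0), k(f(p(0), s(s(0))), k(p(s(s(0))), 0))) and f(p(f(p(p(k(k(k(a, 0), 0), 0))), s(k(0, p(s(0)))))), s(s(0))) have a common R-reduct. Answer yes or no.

no — NF(t₁) = 0, NF(t₂) = p(a)

Reduce t₁ = f(k(k(f(0, k(0, p(0))), 0), 0), k(f(p(0), s(s(0))), k(p(s(s(0))), 0))):
1. f(k(k(f(0, k(0, p(0))), 0), 0), k(f(p(0), s(s(0))), k(p(s(s(0))), 0)))  →  f(k(f(0, k(0, p(0))), 0), k(f(p(0), s(s(0))), k(p(s(s(0))), 0)))   [R1 at 1]
2. f(k(f(0, k(0, p(0))), 0), k(f(p(0), s(s(0))), k(p(s(s(0))), 0)))  →  f(f(0, k(0, p(0))), k(f(p(0), s(s(0))), k(p(s(s(0))), 0)))   [R1 at 1]
3. f(f(0, k(0, p(0))), k(f(p(0), s(s(0))), k(p(s(s(0))), 0)))  →  f(p(k(0, p(0))), k(f(p(0), s(s(0))), k(p(s(s(0))), 0)))   [R3 at 1]
4. f(p(k(0, p(0))), k(f(p(0), s(s(0))), k(p(s(s(0))), 0)))  →  f(p(0), k(f(p(0), s(s(0))), k(p(s(s(0))), 0)))   [R6 at 1.1]
5. f(p(0), k(f(p(0), s(s(0))), k(p(s(s(0))), 0)))  →  f(p(0), k(0, k(p(s(s(0))), 0)))   [R4 at 2.1]
6. f(p(0), k(0, k(p(s(s(0))), 0)))  →  f(p(0), k(0, p(s(s(0)))))   [R1 at 2.2]
7. f(p(0), k(0, p(s(s(0)))))  →  f(p(0), s(s(0)))   [R6 at 2]
8. f(p(0), s(s(0)))  →  0   [R4 at ε]

Reduce t₂ = f(p(f(p(p(k(k(k(a, 0), 0), 0))), s(k(0, p(s(0)))))), s(s(0))):
1. f(p(f(p(p(k(k(k(a, 0), 0), 0))), s(k(0, p(s(0)))))), s(s(0)))  →  f(p(p(k(k(k(a, 0), 0), 0))), s(k(0, p(s(0)))))   [R4 at ε]
2. f(p(p(k(k(k(a, 0), 0), 0))), s(k(0, p(s(0)))))  →  f(p(p(k(k(a, 0), 0))), s(k(0, p(s(0)))))   [R1 at 1.1.1]
3. f(p(p(k(k(a, 0), 0))), s(k(0, p(s(0)))))  →  f(p(p(k(a, 0))), s(k(0, p(s(0)))))   [R1 at 1.1.1]
4. f(p(p(k(a, 0))), s(k(0, p(s(0)))))  →  f(p(p(a)), s(k(0, p(s(0)))))   [R1 at 1.1.1]
5. f(p(p(a)), s(k(0, p(s(0)))))  →  f(p(p(a)), s(s(0)))   [R6 at 2.1]
6. f(p(p(a)), s(s(0)))  →  p(a)   [R4 at ε]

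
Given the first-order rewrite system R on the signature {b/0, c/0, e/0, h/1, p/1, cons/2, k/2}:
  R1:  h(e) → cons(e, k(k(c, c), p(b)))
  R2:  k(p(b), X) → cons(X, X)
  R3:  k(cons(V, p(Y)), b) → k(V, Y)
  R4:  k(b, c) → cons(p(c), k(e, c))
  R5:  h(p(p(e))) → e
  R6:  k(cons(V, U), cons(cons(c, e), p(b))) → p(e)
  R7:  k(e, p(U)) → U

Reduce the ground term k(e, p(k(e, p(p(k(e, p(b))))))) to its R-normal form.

1. k(e, p(k(e, p(p(k(e, p(b)))))))  →  k(e, p(p(k(e, p(b)))))   [R7 at ε]
2. k(e, p(p(k(e, p(b)))))  →  p(k(e, p(b)))   [R7 at ε]
3. p(k(e, p(b)))  →  p(b)   [R7 at 1]

p(b)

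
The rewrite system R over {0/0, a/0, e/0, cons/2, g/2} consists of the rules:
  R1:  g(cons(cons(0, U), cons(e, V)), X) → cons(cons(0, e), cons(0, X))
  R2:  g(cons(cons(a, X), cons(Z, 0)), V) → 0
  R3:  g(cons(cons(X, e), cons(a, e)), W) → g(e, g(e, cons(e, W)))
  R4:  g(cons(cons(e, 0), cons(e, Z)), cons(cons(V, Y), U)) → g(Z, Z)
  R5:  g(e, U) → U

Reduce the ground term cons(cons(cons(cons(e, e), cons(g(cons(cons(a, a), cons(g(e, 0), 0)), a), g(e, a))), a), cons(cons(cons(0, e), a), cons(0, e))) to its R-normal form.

1. cons(cons(cons(cons(e, e), cons(g(cons(cons(a, a), cons(g(e, 0), 0)), a), g(e, a))), a), cons(cons(cons(0, e), a), cons(0, e)))  →  cons(cons(cons(cons(e, e), cons(0, g(e, a))), a), cons(cons(cons(0, e), a), cons(0, e)))   [R2 at 1.1.2.1]
2. cons(cons(cons(cons(e, e), cons(0, g(e, a))), a), cons(cons(cons(0, e), a), cons(0, e)))  →  cons(cons(cons(cons(e, e), cons(0, a)), a), cons(cons(cons(0, e), a), cons(0, e)))   [R5 at 1.1.2.2]

cons(cons(cons(cons(e, e), cons(0, a)), a), cons(cons(cons(0, e), a), cons(0, e)))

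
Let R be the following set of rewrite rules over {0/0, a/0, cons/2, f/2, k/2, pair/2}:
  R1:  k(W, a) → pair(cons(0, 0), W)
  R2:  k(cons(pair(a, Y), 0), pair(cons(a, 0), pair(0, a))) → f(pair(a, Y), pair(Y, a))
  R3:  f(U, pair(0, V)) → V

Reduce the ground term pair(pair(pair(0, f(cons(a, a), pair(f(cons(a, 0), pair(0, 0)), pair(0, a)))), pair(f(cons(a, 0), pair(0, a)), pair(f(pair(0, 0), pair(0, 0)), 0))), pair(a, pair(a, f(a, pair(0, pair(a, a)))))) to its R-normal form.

pair(pair(pair(0, pair(0, a)), pair(a, pair(0, 0))), pair(a, pair(a, pair(a, a))))

1. pair(pair(pair(0, f(cons(a, a), pair(f(cons(a, 0), pair(0, 0)), pair(0, a)))), pair(f(cons(a, 0), pair(0, a)), pair(f(pair(0, 0), pair(0, 0)), 0))), pair(a, pair(a, f(a, pair(0, pair(a, a))))))  →  pair(pair(pair(0, f(cons(a, a), pair(0, pair(0, a)))), pair(f(cons(a, 0), pair(0, a)), pair(f(pair(0, 0), pair(0, 0)), 0))), pair(a, pair(a, f(a, pair(0, pair(a, a))))))   [R3 at 1.1.2.2.1]
2. pair(pair(pair(0, f(cons(a, a), pair(0, pair(0, a)))), pair(f(cons(a, 0), pair(0, a)), pair(f(pair(0, 0), pair(0, 0)), 0))), pair(a, pair(a, f(a, pair(0, pair(a, a))))))  →  pair(pair(pair(0, pair(0, a)), pair(f(cons(a, 0), pair(0, a)), pair(f(pair(0, 0), pair(0, 0)), 0))), pair(a, pair(a, f(a, pair(0, pair(a, a))))))   [R3 at 1.1.2]
3. pair(pair(pair(0, pair(0, a)), pair(f(cons(a, 0), pair(0, a)), pair(f(pair(0, 0), pair(0, 0)), 0))), pair(a, pair(a, f(a, pair(0, pair(a, a))))))  →  pair(pair(pair(0, pair(0, a)), pair(a, pair(f(pair(0, 0), pair(0, 0)), 0))), pair(a, pair(a, f(a, pair(0, pair(a, a))))))   [R3 at 1.2.1]
4. pair(pair(pair(0, pair(0, a)), pair(a, pair(f(pair(0, 0), pair(0, 0)), 0))), pair(a, pair(a, f(a, pair(0, pair(a, a))))))  →  pair(pair(pair(0, pair(0, a)), pair(a, pair(0, 0))), pair(a, pair(a, f(a, pair(0, pair(a, a))))))   [R3 at 1.2.2.1]
5. pair(pair(pair(0, pair(0, a)), pair(a, pair(0, 0))), pair(a, pair(a, f(a, pair(0, pair(a, a))))))  →  pair(pair(pair(0, pair(0, a)), pair(a, pair(0, 0))), pair(a, pair(a, pair(a, a))))   [R3 at 2.2.2]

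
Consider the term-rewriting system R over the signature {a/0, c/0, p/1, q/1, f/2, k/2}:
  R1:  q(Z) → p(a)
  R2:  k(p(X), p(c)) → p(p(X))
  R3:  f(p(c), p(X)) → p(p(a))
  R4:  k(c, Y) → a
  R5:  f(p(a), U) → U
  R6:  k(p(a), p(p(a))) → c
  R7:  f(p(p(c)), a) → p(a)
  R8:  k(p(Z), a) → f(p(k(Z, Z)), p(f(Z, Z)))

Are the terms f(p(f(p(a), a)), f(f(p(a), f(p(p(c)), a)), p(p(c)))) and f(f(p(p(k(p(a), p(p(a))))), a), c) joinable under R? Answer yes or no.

Reduce t₁ = f(p(f(p(a), a)), f(f(p(a), f(p(p(c)), a)), p(p(c)))):
1. f(p(f(p(a), a)), f(f(p(a), f(p(p(c)), a)), p(p(c))))  →  f(p(a), f(f(p(a), f(p(p(c)), a)), p(p(c))))   [R5 at 1.1]
2. f(p(a), f(f(p(a), f(p(p(c)), a)), p(p(c))))  →  f(f(p(a), f(p(p(c)), a)), p(p(c)))   [R5 at ε]
3. f(f(p(a), f(p(p(c)), a)), p(p(c)))  →  f(f(p(p(c)), a), p(p(c)))   [R5 at 1]
4. f(f(p(p(c)), a), p(p(c)))  →  f(p(a), p(p(c)))   [R7 at 1]
5. f(p(a), p(p(c)))  →  p(p(c))   [R5 at ε]

Reduce t₂ = f(f(p(p(k(p(a), p(p(a))))), a), c):
1. f(f(p(p(k(p(a), p(p(a))))), a), c)  →  f(f(p(p(c)), a), c)   [R6 at 1.1.1.1]
2. f(f(p(p(c)), a), c)  →  f(p(a), c)   [R7 at 1]
3. f(p(a), c)  →  c   [R5 at ε]

no — NF(t₁) = p(p(c)), NF(t₂) = c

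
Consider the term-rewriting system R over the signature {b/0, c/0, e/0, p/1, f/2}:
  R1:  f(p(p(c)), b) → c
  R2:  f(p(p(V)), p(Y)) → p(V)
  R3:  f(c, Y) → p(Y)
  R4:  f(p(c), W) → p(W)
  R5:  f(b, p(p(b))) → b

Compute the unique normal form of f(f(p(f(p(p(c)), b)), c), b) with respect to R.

p(b)

1. f(f(p(f(p(p(c)), b)), c), b)  →  f(f(p(c), c), b)   [R1 at 1.1.1]
2. f(f(p(c), c), b)  →  f(p(c), b)   [R4 at 1]
3. f(p(c), b)  →  p(b)   [R4 at ε]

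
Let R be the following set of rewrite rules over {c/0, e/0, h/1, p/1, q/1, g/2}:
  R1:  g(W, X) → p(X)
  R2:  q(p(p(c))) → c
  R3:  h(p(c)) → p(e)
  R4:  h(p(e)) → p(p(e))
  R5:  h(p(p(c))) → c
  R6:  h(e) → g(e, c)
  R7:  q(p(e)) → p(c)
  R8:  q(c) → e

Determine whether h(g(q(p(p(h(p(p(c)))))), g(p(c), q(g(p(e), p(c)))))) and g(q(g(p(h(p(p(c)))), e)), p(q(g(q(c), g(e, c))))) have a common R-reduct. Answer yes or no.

no — NF(t₁) = c, NF(t₂) = p(p(c))

Reduce t₁ = h(g(q(p(p(h(p(p(c)))))), g(p(c), q(g(p(e), p(c)))))):
1. h(g(q(p(p(h(p(p(c)))))), g(p(c), q(g(p(e), p(c))))))  →  h(p(g(p(c), q(g(p(e), p(c))))))   [R1 at 1]
2. h(p(g(p(c), q(g(p(e), p(c))))))  →  h(p(p(q(g(p(e), p(c))))))   [R1 at 1.1]
3. h(p(p(q(g(p(e), p(c))))))  →  h(p(p(q(p(p(c))))))   [R1 at 1.1.1.1]
4. h(p(p(q(p(p(c))))))  →  h(p(p(c)))   [R2 at 1.1.1]
5. h(p(p(c)))  →  c   [R5 at ε]

Reduce t₂ = g(q(g(p(h(p(p(c)))), e)), p(q(g(q(c), g(e, c))))):
1. g(q(g(p(h(p(p(c)))), e)), p(q(g(q(c), g(e, c)))))  →  p(p(q(g(q(c), g(e, c)))))   [R1 at ε]
2. p(p(q(g(q(c), g(e, c)))))  →  p(p(q(p(g(e, c)))))   [R1 at 1.1.1]
3. p(p(q(p(g(e, c)))))  →  p(p(q(p(p(c)))))   [R1 at 1.1.1.1]
4. p(p(q(p(p(c)))))  →  p(p(c))   [R2 at 1.1]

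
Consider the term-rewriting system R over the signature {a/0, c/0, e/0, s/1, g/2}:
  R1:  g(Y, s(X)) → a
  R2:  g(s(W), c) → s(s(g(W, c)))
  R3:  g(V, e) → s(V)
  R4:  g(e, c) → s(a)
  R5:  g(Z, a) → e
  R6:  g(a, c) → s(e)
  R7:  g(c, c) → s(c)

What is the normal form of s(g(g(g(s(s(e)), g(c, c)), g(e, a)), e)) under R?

s(s(s(a)))

1. s(g(g(g(s(s(e)), g(c, c)), g(e, a)), e))  →  s(s(g(g(s(s(e)), g(c, c)), g(e, a))))   [R3 at 1]
2. s(s(g(g(s(s(e)), g(c, c)), g(e, a))))  →  s(s(g(g(s(s(e)), s(c)), g(e, a))))   [R7 at 1.1.1.2]
3. s(s(g(g(s(s(e)), s(c)), g(e, a))))  →  s(s(g(a, g(e, a))))   [R1 at 1.1.1]
4. s(s(g(a, g(e, a))))  →  s(s(g(a, e)))   [R5 at 1.1.2]
5. s(s(g(a, e)))  →  s(s(s(a)))   [R3 at 1.1]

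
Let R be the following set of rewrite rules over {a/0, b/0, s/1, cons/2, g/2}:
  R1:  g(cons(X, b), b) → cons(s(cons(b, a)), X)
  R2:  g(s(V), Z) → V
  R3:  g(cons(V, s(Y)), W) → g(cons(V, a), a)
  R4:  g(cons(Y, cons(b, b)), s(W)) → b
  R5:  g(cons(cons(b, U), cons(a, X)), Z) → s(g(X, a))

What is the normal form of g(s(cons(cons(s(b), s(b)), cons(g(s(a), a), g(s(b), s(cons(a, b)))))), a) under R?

cons(cons(s(b), s(b)), cons(a, b))

1. g(s(cons(cons(s(b), s(b)), cons(g(s(a), a), g(s(b), s(cons(a, b)))))), a)  →  cons(cons(s(b), s(b)), cons(g(s(a), a), g(s(b), s(cons(a, b)))))   [R2 at ε]
2. cons(cons(s(b), s(b)), cons(g(s(a), a), g(s(b), s(cons(a, b)))))  →  cons(cons(s(b), s(b)), cons(a, g(s(b), s(cons(a, b)))))   [R2 at 2.1]
3. cons(cons(s(b), s(b)), cons(a, g(s(b), s(cons(a, b)))))  →  cons(cons(s(b), s(b)), cons(a, b))   [R2 at 2.2]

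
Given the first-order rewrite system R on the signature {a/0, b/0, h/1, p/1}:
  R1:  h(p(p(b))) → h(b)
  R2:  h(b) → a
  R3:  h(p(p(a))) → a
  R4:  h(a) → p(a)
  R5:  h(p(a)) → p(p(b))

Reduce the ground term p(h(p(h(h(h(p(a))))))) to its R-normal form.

1. p(h(p(h(h(h(p(a)))))))  →  p(h(p(h(h(p(p(b)))))))   [R5 at 1.1.1.1.1]
2. p(h(p(h(h(p(p(b)))))))  →  p(h(p(h(h(b)))))   [R1 at 1.1.1.1]
3. p(h(p(h(h(b)))))  →  p(h(p(h(a))))   [R2 at 1.1.1.1]
4. p(h(p(h(a))))  →  p(h(p(p(a))))   [R4 at 1.1.1]
5. p(h(p(p(a))))  →  p(a)   [R3 at 1]

p(a)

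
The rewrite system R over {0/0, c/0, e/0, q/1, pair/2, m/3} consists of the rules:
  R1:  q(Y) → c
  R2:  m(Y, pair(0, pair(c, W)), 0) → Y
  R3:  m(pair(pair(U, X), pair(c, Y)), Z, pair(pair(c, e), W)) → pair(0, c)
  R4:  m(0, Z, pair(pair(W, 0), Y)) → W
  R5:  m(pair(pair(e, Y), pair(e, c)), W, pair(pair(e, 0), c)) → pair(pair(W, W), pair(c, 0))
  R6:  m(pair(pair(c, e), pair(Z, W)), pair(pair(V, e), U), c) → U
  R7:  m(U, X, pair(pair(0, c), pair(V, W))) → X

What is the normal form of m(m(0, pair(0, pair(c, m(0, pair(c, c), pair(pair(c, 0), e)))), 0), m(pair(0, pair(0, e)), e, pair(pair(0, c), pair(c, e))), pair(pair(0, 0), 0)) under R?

0

1. m(m(0, pair(0, pair(c, m(0, pair(c, c), pair(pair(c, 0), e)))), 0), m(pair(0, pair(0, e)), e, pair(pair(0, c), pair(c, e))), pair(pair(0, 0), 0))  →  m(0, m(pair(0, pair(0, e)), e, pair(pair(0, c), pair(c, e))), pair(pair(0, 0), 0))   [R2 at 1]
2. m(0, m(pair(0, pair(0, e)), e, pair(pair(0, c), pair(c, e))), pair(pair(0, 0), 0))  →  0   [R4 at ε]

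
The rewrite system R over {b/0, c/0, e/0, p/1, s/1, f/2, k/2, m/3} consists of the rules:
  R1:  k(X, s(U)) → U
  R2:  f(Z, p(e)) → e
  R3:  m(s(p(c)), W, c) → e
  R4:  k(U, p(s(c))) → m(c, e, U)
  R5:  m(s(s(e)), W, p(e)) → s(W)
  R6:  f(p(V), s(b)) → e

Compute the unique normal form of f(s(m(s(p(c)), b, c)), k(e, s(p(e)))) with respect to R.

e

1. f(s(m(s(p(c)), b, c)), k(e, s(p(e))))  →  f(s(e), k(e, s(p(e))))   [R3 at 1.1]
2. f(s(e), k(e, s(p(e))))  →  f(s(e), p(e))   [R1 at 2]
3. f(s(e), p(e))  →  e   [R2 at ε]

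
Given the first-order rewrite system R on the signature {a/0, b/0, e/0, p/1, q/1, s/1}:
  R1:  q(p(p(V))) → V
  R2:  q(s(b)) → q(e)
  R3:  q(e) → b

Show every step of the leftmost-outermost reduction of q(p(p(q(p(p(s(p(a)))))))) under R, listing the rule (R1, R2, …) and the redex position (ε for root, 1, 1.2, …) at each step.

1. q(p(p(q(p(p(s(p(a))))))))  →  q(p(p(s(p(a)))))   [R1 at ε]
2. q(p(p(s(p(a)))))  →  s(p(a))   [R1 at ε]

s(p(a))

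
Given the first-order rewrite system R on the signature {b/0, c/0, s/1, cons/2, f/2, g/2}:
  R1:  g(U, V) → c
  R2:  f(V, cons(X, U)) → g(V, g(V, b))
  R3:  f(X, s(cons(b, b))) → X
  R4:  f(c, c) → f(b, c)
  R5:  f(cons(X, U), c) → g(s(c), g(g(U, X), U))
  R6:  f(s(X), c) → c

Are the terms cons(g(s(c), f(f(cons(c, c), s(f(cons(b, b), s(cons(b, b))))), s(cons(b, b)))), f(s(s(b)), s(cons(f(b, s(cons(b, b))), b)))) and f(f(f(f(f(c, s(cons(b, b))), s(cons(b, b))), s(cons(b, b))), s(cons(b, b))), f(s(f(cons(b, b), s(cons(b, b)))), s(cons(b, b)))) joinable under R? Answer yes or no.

no — NF(t₁) = cons(c, s(s(b))), NF(t₂) = c

Reduce t₁ = cons(g(s(c), f(f(cons(c, c), s(f(cons(b, b), s(cons(b, b))))), s(cons(b, b)))), f(s(s(b)), s(cons(f(b, s(cons(b, b))), b)))):
1. cons(g(s(c), f(f(cons(c, c), s(f(cons(b, b), s(cons(b, b))))), s(cons(b, b)))), f(s(s(b)), s(cons(f(b, s(cons(b, b))), b))))  →  cons(c, f(s(s(b)), s(cons(f(b, s(cons(b, b))), b))))   [R1 at 1]
2. cons(c, f(s(s(b)), s(cons(f(b, s(cons(b, b))), b))))  →  cons(c, f(s(s(b)), s(cons(b, b))))   [R3 at 2.2.1.1]
3. cons(c, f(s(s(b)), s(cons(b, b))))  →  cons(c, s(s(b)))   [R3 at 2]

Reduce t₂ = f(f(f(f(f(c, s(cons(b, b))), s(cons(b, b))), s(cons(b, b))), s(cons(b, b))), f(s(f(cons(b, b), s(cons(b, b)))), s(cons(b, b)))):
1. f(f(f(f(f(c, s(cons(b, b))), s(cons(b, b))), s(cons(b, b))), s(cons(b, b))), f(s(f(cons(b, b), s(cons(b, b)))), s(cons(b, b))))  →  f(f(f(f(c, s(cons(b, b))), s(cons(b, b))), s(cons(b, b))), f(s(f(cons(b, b), s(cons(b, b)))), s(cons(b, b))))   [R3 at 1]
2. f(f(f(f(c, s(cons(b, b))), s(cons(b, b))), s(cons(b, b))), f(s(f(cons(b, b), s(cons(b, b)))), s(cons(b, b))))  →  f(f(f(c, s(cons(b, b))), s(cons(b, b))), f(s(f(cons(b, b), s(cons(b, b)))), s(cons(b, b))))   [R3 at 1]
3. f(f(f(c, s(cons(b, b))), s(cons(b, b))), f(s(f(cons(b, b), s(cons(b, b)))), s(cons(b, b))))  →  f(f(c, s(cons(b, b))), f(s(f(cons(b, b), s(cons(b, b)))), s(cons(b, b))))   [R3 at 1]
4. f(f(c, s(cons(b, b))), f(s(f(cons(b, b), s(cons(b, b)))), s(cons(b, b))))  →  f(c, f(s(f(cons(b, b), s(cons(b, b)))), s(cons(b, b))))   [R3 at 1]
5. f(c, f(s(f(cons(b, b), s(cons(b, b)))), s(cons(b, b))))  →  f(c, s(f(cons(b, b), s(cons(b, b)))))   [R3 at 2]
6. f(c, s(f(cons(b, b), s(cons(b, b)))))  →  f(c, s(cons(b, b)))   [R3 at 2.1]
7. f(c, s(cons(b, b)))  →  c   [R3 at ε]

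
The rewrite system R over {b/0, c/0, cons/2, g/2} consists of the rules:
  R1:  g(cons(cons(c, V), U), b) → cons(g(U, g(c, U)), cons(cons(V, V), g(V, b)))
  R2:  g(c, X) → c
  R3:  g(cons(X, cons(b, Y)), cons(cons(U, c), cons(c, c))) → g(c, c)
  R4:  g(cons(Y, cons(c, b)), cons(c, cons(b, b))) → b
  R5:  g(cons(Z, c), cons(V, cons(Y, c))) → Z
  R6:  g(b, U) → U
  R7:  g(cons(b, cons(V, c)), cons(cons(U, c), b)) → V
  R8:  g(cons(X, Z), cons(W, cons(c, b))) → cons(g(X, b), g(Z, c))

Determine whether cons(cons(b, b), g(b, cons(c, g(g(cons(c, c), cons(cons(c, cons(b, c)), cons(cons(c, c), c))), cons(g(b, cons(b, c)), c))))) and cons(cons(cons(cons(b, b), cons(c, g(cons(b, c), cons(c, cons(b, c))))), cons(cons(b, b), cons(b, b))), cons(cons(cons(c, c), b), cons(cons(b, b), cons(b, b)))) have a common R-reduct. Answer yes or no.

no — NF(t₁) = cons(cons(b, b), cons(c, c)), NF(t₂) = cons(cons(cons(cons(b, b), cons(c, b)), cons(cons(b, b), cons(b, b))), cons(cons(cons(c, c), b), cons(cons(b, b), cons(b, b))))

Reduce t₁ = cons(cons(b, b), g(b, cons(c, g(g(cons(c, c), cons(cons(c, cons(b, c)), cons(cons(c, c), c))), cons(g(b, cons(b, c)), c))))):
1. cons(cons(b, b), g(b, cons(c, g(g(cons(c, c), cons(cons(c, cons(b, c)), cons(cons(c, c), c))), cons(g(b, cons(b, c)), c)))))  →  cons(cons(b, b), cons(c, g(g(cons(c, c), cons(cons(c, cons(b, c)), cons(cons(c, c), c))), cons(g(b, cons(b, c)), c))))   [R6 at 2]
2. cons(cons(b, b), cons(c, g(g(cons(c, c), cons(cons(c, cons(b, c)), cons(cons(c, c), c))), cons(g(b, cons(b, c)), c))))  →  cons(cons(b, b), cons(c, g(c, cons(g(b, cons(b, c)), c))))   [R5 at 2.2.1]
3. cons(cons(b, b), cons(c, g(c, cons(g(b, cons(b, c)), c))))  →  cons(cons(b, b), cons(c, c))   [R2 at 2.2]

Reduce t₂ = cons(cons(cons(cons(b, b), cons(c, g(cons(b, c), cons(c, cons(b, c))))), cons(cons(b, b), cons(b, b))), cons(cons(cons(c, c), b), cons(cons(b, b), cons(b, b)))):
1. cons(cons(cons(cons(b, b), cons(c, g(cons(b, c), cons(c, cons(b, c))))), cons(cons(b, b), cons(b, b))), cons(cons(cons(c, c), b), cons(cons(b, b), cons(b, b))))  →  cons(cons(cons(cons(b, b), cons(c, b)), cons(cons(b, b), cons(b, b))), cons(cons(cons(c, c), b), cons(cons(b, b), cons(b, b))))   [R5 at 1.1.2.2]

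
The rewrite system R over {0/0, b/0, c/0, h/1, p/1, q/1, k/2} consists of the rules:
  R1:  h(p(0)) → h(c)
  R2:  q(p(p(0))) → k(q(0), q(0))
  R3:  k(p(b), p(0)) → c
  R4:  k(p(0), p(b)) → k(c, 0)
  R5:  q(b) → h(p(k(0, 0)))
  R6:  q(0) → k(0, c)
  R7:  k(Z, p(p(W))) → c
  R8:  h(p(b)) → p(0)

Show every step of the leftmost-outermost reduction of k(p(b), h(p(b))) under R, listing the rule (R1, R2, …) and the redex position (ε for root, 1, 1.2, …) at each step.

c

1. k(p(b), h(p(b)))  →  k(p(b), p(0))   [R8 at 2]
2. k(p(b), p(0))  →  c   [R3 at ε]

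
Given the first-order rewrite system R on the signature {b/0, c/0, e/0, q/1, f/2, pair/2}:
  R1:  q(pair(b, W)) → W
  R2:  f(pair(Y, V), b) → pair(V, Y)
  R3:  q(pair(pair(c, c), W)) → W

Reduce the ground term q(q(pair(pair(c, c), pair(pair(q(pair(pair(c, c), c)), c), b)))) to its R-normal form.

1. q(q(pair(pair(c, c), pair(pair(q(pair(pair(c, c), c)), c), b))))  →  q(pair(pair(q(pair(pair(c, c), c)), c), b))   [R3 at 1]
2. q(pair(pair(q(pair(pair(c, c), c)), c), b))  →  q(pair(pair(c, c), b))   [R3 at 1.1.1]
3. q(pair(pair(c, c), b))  →  b   [R3 at ε]

b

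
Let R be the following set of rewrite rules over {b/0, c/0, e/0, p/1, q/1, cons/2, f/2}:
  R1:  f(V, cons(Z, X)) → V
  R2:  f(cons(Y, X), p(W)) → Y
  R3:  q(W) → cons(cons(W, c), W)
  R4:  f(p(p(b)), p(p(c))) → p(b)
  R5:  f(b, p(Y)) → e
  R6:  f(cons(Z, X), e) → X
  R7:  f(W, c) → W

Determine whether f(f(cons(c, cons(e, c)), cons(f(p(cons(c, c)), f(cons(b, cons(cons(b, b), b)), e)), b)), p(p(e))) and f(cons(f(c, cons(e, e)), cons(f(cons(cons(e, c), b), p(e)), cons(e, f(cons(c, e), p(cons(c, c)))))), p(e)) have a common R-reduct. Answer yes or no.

yes — NF(t₁) = c, NF(t₂) = c

Reduce t₁ = f(f(cons(c, cons(e, c)), cons(f(p(cons(c, c)), f(cons(b, cons(cons(b, b), b)), e)), b)), p(p(e))):
1. f(f(cons(c, cons(e, c)), cons(f(p(cons(c, c)), f(cons(b, cons(cons(b, b), b)), e)), b)), p(p(e)))  →  f(cons(c, cons(e, c)), p(p(e)))   [R1 at 1]
2. f(cons(c, cons(e, c)), p(p(e)))  →  c   [R2 at ε]

Reduce t₂ = f(cons(f(c, cons(e, e)), cons(f(cons(cons(e, c), b), p(e)), cons(e, f(cons(c, e), p(cons(c, c)))))), p(e)):
1. f(cons(f(c, cons(e, e)), cons(f(cons(cons(e, c), b), p(e)), cons(e, f(cons(c, e), p(cons(c, c)))))), p(e))  →  f(c, cons(e, e))   [R2 at ε]
2. f(c, cons(e, e))  →  c   [R1 at ε]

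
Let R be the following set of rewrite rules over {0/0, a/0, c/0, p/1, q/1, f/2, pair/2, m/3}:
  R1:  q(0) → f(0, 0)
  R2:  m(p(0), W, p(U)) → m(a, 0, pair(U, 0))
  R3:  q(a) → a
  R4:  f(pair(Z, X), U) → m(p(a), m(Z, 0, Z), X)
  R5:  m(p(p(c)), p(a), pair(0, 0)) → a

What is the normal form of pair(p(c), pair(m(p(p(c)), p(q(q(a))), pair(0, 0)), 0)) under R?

1. pair(p(c), pair(m(p(p(c)), p(q(q(a))), pair(0, 0)), 0))  →  pair(p(c), pair(m(p(p(c)), p(q(a)), pair(0, 0)), 0))   [R3 at 2.1.2.1.1]
2. pair(p(c), pair(m(p(p(c)), p(q(a)), pair(0, 0)), 0))  →  pair(p(c), pair(m(p(p(c)), p(a), pair(0, 0)), 0))   [R3 at 2.1.2.1]
3. pair(p(c), pair(m(p(p(c)), p(a), pair(0, 0)), 0))  →  pair(p(c), pair(a, 0))   [R5 at 2.1]

pair(p(c), pair(a, 0))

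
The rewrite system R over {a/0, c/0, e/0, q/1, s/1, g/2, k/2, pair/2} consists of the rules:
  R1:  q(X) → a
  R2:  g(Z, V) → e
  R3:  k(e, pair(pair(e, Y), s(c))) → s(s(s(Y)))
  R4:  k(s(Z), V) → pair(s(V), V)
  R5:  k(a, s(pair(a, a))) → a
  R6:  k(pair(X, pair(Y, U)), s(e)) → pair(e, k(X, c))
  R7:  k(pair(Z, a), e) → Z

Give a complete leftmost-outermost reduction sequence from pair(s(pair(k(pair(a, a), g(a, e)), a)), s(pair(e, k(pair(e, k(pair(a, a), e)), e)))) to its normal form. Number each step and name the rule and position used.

1. pair(s(pair(k(pair(a, a), g(a, e)), a)), s(pair(e, k(pair(e, k(pair(a, a), e)), e))))  →  pair(s(pair(k(pair(a, a), e), a)), s(pair(e, k(pair(e, k(pair(a, a), e)), e))))   [R2 at 1.1.1.2]
2. pair(s(pair(k(pair(a, a), e), a)), s(pair(e, k(pair(e, k(pair(a, a), e)), e))))  →  pair(s(pair(a, a)), s(pair(e, k(pair(e, k(pair(a, a), e)), e))))   [R7 at 1.1.1]
3. pair(s(pair(a, a)), s(pair(e, k(pair(e, k(pair(a, a), e)), e))))  →  pair(s(pair(a, a)), s(pair(e, k(pair(e, a), e))))   [R7 at 2.1.2.1.2]
4. pair(s(pair(a, a)), s(pair(e, k(pair(e, a), e))))  →  pair(s(pair(a, a)), s(pair(e, e)))   [R7 at 2.1.2]

pair(s(pair(a, a)), s(pair(e, e)))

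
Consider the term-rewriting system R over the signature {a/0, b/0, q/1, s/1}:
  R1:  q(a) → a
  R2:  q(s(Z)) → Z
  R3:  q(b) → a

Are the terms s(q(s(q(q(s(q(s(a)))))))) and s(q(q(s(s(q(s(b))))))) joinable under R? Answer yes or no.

Reduce t₁ = s(q(s(q(q(s(q(s(a)))))))):
1. s(q(s(q(q(s(q(s(a))))))))  →  s(q(q(s(q(s(a))))))   [R2 at 1]
2. s(q(q(s(q(s(a))))))  →  s(q(q(s(a))))   [R2 at 1.1]
3. s(q(q(s(a))))  →  s(q(a))   [R2 at 1.1]
4. s(q(a))  →  s(a)   [R1 at 1]

Reduce t₂ = s(q(q(s(s(q(s(b))))))):
1. s(q(q(s(s(q(s(b)))))))  →  s(q(s(q(s(b)))))   [R2 at 1.1]
2. s(q(s(q(s(b)))))  →  s(q(s(b)))   [R2 at 1]
3. s(q(s(b)))  →  s(b)   [R2 at 1]

no — NF(t₁) = s(a), NF(t₂) = s(b)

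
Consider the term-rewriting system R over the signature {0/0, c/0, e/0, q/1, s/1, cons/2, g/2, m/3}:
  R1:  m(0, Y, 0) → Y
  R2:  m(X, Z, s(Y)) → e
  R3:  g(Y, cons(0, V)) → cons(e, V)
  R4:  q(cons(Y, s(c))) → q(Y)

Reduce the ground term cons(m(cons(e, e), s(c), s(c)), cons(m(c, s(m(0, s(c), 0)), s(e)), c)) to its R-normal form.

cons(e, cons(e, c))

1. cons(m(cons(e, e), s(c), s(c)), cons(m(c, s(m(0, s(c), 0)), s(e)), c))  →  cons(e, cons(m(c, s(m(0, s(c), 0)), s(e)), c))   [R2 at 1]
2. cons(e, cons(m(c, s(m(0, s(c), 0)), s(e)), c))  →  cons(e, cons(e, c))   [R2 at 2.1]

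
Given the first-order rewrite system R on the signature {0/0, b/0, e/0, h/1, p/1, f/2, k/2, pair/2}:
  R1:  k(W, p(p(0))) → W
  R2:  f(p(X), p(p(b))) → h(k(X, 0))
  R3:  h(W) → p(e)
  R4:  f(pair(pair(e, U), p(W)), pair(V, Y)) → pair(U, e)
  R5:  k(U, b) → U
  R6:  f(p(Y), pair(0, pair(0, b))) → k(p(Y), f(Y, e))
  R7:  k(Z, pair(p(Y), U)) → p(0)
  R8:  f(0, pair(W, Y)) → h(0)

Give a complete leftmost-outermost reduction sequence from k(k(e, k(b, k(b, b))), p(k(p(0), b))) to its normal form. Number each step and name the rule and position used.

e

1. k(k(e, k(b, k(b, b))), p(k(p(0), b)))  →  k(k(e, k(b, b)), p(k(p(0), b)))   [R5 at 1.2.2]
2. k(k(e, k(b, b)), p(k(p(0), b)))  →  k(k(e, b), p(k(p(0), b)))   [R5 at 1.2]
3. k(k(e, b), p(k(p(0), b)))  →  k(e, p(k(p(0), b)))   [R5 at 1]
4. k(e, p(k(p(0), b)))  →  k(e, p(p(0)))   [R5 at 2.1]
5. k(e, p(p(0)))  →  e   [R1 at ε]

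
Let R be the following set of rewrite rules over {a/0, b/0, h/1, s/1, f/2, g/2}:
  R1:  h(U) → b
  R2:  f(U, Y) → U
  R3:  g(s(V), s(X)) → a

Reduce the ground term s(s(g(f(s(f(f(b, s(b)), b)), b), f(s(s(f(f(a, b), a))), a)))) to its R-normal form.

1. s(s(g(f(s(f(f(b, s(b)), b)), b), f(s(s(f(f(a, b), a))), a))))  →  s(s(g(s(f(f(b, s(b)), b)), f(s(s(f(f(a, b), a))), a))))   [R2 at 1.1.1]
2. s(s(g(s(f(f(b, s(b)), b)), f(s(s(f(f(a, b), a))), a))))  →  s(s(g(s(f(b, s(b))), f(s(s(f(f(a, b), a))), a))))   [R2 at 1.1.1.1]
3. s(s(g(s(f(b, s(b))), f(s(s(f(f(a, b), a))), a))))  →  s(s(g(s(b), f(s(s(f(f(a, b), a))), a))))   [R2 at 1.1.1.1]
4. s(s(g(s(b), f(s(s(f(f(a, b), a))), a))))  →  s(s(g(s(b), s(s(f(f(a, b), a))))))   [R2 at 1.1.2]
5. s(s(g(s(b), s(s(f(f(a, b), a))))))  →  s(s(a))   [R3 at 1.1]

s(s(a))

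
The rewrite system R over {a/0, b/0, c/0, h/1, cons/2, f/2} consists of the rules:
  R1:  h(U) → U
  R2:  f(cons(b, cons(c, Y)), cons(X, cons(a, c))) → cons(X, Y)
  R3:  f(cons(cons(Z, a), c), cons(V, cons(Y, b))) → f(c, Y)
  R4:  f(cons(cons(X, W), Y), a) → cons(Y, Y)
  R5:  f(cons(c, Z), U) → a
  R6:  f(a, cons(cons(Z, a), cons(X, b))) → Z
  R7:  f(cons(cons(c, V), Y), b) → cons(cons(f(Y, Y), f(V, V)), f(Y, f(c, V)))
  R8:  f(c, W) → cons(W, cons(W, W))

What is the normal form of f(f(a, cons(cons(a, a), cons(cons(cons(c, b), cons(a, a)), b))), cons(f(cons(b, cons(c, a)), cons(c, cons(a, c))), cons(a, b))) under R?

c

1. f(f(a, cons(cons(a, a), cons(cons(cons(c, b), cons(a, a)), b))), cons(f(cons(b, cons(c, a)), cons(c, cons(a, c))), cons(a, b)))  →  f(a, cons(f(cons(b, cons(c, a)), cons(c, cons(a, c))), cons(a, b)))   [R6 at 1]
2. f(a, cons(f(cons(b, cons(c, a)), cons(c, cons(a, c))), cons(a, b)))  →  f(a, cons(cons(c, a), cons(a, b)))   [R2 at 2.1]
3. f(a, cons(cons(c, a), cons(a, b)))  →  c   [R6 at ε]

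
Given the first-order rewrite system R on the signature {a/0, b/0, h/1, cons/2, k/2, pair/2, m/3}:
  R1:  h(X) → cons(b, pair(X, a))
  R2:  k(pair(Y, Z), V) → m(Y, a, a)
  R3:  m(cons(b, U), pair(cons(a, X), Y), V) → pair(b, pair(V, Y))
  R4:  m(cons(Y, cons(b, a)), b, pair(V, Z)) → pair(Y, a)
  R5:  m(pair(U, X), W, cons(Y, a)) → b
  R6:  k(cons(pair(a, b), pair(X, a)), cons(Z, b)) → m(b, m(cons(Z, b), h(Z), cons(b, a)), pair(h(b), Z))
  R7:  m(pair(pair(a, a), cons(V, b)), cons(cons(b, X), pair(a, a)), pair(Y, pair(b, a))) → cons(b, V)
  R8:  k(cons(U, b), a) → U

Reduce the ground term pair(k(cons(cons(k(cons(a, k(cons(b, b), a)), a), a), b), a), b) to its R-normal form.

pair(cons(a, a), b)

1. pair(k(cons(cons(k(cons(a, k(cons(b, b), a)), a), a), b), a), b)  →  pair(cons(k(cons(a, k(cons(b, b), a)), a), a), b)   [R8 at 1]
2. pair(cons(k(cons(a, k(cons(b, b), a)), a), a), b)  →  pair(cons(k(cons(a, b), a), a), b)   [R8 at 1.1.1.2]
3. pair(cons(k(cons(a, b), a), a), b)  →  pair(cons(a, a), b)   [R8 at 1.1]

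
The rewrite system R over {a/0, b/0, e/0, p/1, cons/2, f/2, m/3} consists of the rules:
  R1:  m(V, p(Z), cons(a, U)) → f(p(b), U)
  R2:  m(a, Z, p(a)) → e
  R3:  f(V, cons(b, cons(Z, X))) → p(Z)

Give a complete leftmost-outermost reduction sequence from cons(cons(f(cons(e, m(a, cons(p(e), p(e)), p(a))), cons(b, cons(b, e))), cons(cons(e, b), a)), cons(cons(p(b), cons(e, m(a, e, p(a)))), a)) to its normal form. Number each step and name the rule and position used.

1. cons(cons(f(cons(e, m(a, cons(p(e), p(e)), p(a))), cons(b, cons(b, e))), cons(cons(e, b), a)), cons(cons(p(b), cons(e, m(a, e, p(a)))), a))  →  cons(cons(p(b), cons(cons(e, b), a)), cons(cons(p(b), cons(e, m(a, e, p(a)))), a))   [R3 at 1.1]
2. cons(cons(p(b), cons(cons(e, b), a)), cons(cons(p(b), cons(e, m(a, e, p(a)))), a))  →  cons(cons(p(b), cons(cons(e, b), a)), cons(cons(p(b), cons(e, e)), a))   [R2 at 2.1.2.2]

cons(cons(p(b), cons(cons(e, b), a)), cons(cons(p(b), cons(e, e)), a))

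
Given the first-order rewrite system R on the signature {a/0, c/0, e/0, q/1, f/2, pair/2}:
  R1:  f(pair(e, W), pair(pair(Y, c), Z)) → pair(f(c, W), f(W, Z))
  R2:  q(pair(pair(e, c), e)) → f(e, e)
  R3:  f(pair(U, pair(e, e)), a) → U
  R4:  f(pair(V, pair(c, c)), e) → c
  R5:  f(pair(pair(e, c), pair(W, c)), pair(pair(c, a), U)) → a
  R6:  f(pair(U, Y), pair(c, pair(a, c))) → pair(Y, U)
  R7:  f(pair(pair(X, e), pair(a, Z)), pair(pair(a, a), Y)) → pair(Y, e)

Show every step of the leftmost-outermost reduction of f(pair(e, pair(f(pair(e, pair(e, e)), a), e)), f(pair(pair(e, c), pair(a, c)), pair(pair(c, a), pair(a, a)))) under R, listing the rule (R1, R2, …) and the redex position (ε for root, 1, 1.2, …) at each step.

1. f(pair(e, pair(f(pair(e, pair(e, e)), a), e)), f(pair(pair(e, c), pair(a, c)), pair(pair(c, a), pair(a, a))))  →  f(pair(e, pair(e, e)), f(pair(pair(e, c), pair(a, c)), pair(pair(c, a), pair(a, a))))   [R3 at 1.2.1]
2. f(pair(e, pair(e, e)), f(pair(pair(e, c), pair(a, c)), pair(pair(c, a), pair(a, a))))  →  f(pair(e, pair(e, e)), a)   [R5 at 2]
3. f(pair(e, pair(e, e)), a)  →  e   [R3 at ε]

e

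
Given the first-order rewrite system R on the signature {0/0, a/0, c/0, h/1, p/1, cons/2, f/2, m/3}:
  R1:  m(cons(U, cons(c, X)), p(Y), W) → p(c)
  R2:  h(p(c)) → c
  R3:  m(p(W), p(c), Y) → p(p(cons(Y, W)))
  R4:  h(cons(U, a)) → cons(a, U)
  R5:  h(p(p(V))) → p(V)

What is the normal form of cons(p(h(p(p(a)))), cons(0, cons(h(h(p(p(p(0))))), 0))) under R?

cons(p(p(a)), cons(0, cons(p(0), 0)))

1. cons(p(h(p(p(a)))), cons(0, cons(h(h(p(p(p(0))))), 0)))  →  cons(p(p(a)), cons(0, cons(h(h(p(p(p(0))))), 0)))   [R5 at 1.1]
2. cons(p(p(a)), cons(0, cons(h(h(p(p(p(0))))), 0)))  →  cons(p(p(a)), cons(0, cons(h(p(p(0))), 0)))   [R5 at 2.2.1.1]
3. cons(p(p(a)), cons(0, cons(h(p(p(0))), 0)))  →  cons(p(p(a)), cons(0, cons(p(0), 0)))   [R5 at 2.2.1]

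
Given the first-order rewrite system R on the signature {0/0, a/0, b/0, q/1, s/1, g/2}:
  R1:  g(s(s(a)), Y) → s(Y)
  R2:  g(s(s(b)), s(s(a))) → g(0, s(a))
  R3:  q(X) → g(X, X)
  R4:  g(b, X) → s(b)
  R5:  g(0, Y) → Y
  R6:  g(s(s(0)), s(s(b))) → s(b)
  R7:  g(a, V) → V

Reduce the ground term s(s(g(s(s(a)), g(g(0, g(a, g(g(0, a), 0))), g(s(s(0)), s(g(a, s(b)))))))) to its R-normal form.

s(s(s(s(b))))

1. s(s(g(s(s(a)), g(g(0, g(a, g(g(0, a), 0))), g(s(s(0)), s(g(a, s(b))))))))  →  s(s(s(g(g(0, g(a, g(g(0, a), 0))), g(s(s(0)), s(g(a, s(b))))))))   [R1 at 1.1]
2. s(s(s(g(g(0, g(a, g(g(0, a), 0))), g(s(s(0)), s(g(a, s(b))))))))  →  s(s(s(g(g(a, g(g(0, a), 0)), g(s(s(0)), s(g(a, s(b))))))))   [R5 at 1.1.1.1]
3. s(s(s(g(g(a, g(g(0, a), 0)), g(s(s(0)), s(g(a, s(b))))))))  →  s(s(s(g(g(g(0, a), 0), g(s(s(0)), s(g(a, s(b))))))))   [R7 at 1.1.1.1]
4. s(s(s(g(g(g(0, a), 0), g(s(s(0)), s(g(a, s(b))))))))  →  s(s(s(g(g(a, 0), g(s(s(0)), s(g(a, s(b))))))))   [R5 at 1.1.1.1.1]
5. s(s(s(g(g(a, 0), g(s(s(0)), s(g(a, s(b))))))))  →  s(s(s(g(0, g(s(s(0)), s(g(a, s(b))))))))   [R7 at 1.1.1.1]
6. s(s(s(g(0, g(s(s(0)), s(g(a, s(b))))))))  →  s(s(s(g(s(s(0)), s(g(a, s(b)))))))   [R5 at 1.1.1]
7. s(s(s(g(s(s(0)), s(g(a, s(b)))))))  →  s(s(s(g(s(s(0)), s(s(b))))))   [R7 at 1.1.1.2.1]
8. s(s(s(g(s(s(0)), s(s(b))))))  →  s(s(s(s(b))))   [R6 at 1.1.1]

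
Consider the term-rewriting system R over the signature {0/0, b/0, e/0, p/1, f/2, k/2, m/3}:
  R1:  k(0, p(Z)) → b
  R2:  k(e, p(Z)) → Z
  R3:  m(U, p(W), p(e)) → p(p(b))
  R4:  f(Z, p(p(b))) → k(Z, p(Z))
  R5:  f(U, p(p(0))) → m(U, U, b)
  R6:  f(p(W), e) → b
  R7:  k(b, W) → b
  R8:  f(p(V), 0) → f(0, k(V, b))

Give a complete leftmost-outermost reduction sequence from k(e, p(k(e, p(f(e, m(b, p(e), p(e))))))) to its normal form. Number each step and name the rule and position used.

1. k(e, p(k(e, p(f(e, m(b, p(e), p(e)))))))  →  k(e, p(f(e, m(b, p(e), p(e)))))   [R2 at ε]
2. k(e, p(f(e, m(b, p(e), p(e)))))  →  f(e, m(b, p(e), p(e)))   [R2 at ε]
3. f(e, m(b, p(e), p(e)))  →  f(e, p(p(b)))   [R3 at 2]
4. f(e, p(p(b)))  →  k(e, p(e))   [R4 at ε]
5. k(e, p(e))  →  e   [R2 at ε]

e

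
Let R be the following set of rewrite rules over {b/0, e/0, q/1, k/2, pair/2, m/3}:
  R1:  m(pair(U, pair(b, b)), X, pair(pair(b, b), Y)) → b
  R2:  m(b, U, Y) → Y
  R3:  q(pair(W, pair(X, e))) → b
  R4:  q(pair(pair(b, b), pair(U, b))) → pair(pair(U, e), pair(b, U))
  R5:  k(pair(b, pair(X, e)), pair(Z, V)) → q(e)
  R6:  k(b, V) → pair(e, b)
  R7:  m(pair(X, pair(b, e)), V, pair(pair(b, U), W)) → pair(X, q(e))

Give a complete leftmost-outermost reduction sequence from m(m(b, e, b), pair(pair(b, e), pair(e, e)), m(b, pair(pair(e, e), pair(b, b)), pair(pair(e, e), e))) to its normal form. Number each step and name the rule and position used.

pair(pair(e, e), e)

1. m(m(b, e, b), pair(pair(b, e), pair(e, e)), m(b, pair(pair(e, e), pair(b, b)), pair(pair(e, e), e)))  →  m(b, pair(pair(b, e), pair(e, e)), m(b, pair(pair(e, e), pair(b, b)), pair(pair(e, e), e)))   [R2 at 1]
2. m(b, pair(pair(b, e), pair(e, e)), m(b, pair(pair(e, e), pair(b, b)), pair(pair(e, e), e)))  →  m(b, pair(pair(e, e), pair(b, b)), pair(pair(e, e), e))   [R2 at ε]
3. m(b, pair(pair(e, e), pair(b, b)), pair(pair(e, e), e))  →  pair(pair(e, e), e)   [R2 at ε]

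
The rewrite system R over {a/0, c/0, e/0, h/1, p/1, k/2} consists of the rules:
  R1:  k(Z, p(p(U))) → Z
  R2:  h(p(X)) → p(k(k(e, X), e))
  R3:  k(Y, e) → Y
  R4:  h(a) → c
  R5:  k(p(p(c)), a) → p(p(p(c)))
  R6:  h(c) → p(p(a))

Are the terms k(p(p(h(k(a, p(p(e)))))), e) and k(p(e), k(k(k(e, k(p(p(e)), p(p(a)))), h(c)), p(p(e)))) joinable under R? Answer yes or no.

Reduce t₁ = k(p(p(h(k(a, p(p(e)))))), e):
1. k(p(p(h(k(a, p(p(e)))))), e)  →  p(p(h(k(a, p(p(e))))))   [R3 at ε]
2. p(p(h(k(a, p(p(e))))))  →  p(p(h(a)))   [R1 at 1.1.1]
3. p(p(h(a)))  →  p(p(c))   [R4 at 1.1]

Reduce t₂ = k(p(e), k(k(k(e, k(p(p(e)), p(p(a)))), h(c)), p(p(e)))):
1. k(p(e), k(k(k(e, k(p(p(e)), p(p(a)))), h(c)), p(p(e))))  →  k(p(e), k(k(e, k(p(p(e)), p(p(a)))), h(c)))   [R1 at 2]
2. k(p(e), k(k(e, k(p(p(e)), p(p(a)))), h(c)))  →  k(p(e), k(k(e, p(p(e))), h(c)))   [R1 at 2.1.2]
3. k(p(e), k(k(e, p(p(e))), h(c)))  →  k(p(e), k(e, h(c)))   [R1 at 2.1]
4. k(p(e), k(e, h(c)))  →  k(p(e), k(e, p(p(a))))   [R6 at 2.2]
5. k(p(e), k(e, p(p(a))))  →  k(p(e), e)   [R1 at 2]
6. k(p(e), e)  →  p(e)   [R3 at ε]

no — NF(t₁) = p(p(c)), NF(t₂) = p(e)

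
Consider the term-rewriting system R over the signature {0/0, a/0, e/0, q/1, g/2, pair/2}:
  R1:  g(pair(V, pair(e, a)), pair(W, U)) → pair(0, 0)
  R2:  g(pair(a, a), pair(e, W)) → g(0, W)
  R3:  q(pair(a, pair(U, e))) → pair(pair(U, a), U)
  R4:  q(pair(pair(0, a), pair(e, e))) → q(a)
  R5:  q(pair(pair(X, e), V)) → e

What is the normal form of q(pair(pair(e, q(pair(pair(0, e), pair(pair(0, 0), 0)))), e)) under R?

1. q(pair(pair(e, q(pair(pair(0, e), pair(pair(0, 0), 0)))), e))  →  q(pair(pair(e, e), e))   [R5 at 1.1.2]
2. q(pair(pair(e, e), e))  →  e   [R5 at ε]

e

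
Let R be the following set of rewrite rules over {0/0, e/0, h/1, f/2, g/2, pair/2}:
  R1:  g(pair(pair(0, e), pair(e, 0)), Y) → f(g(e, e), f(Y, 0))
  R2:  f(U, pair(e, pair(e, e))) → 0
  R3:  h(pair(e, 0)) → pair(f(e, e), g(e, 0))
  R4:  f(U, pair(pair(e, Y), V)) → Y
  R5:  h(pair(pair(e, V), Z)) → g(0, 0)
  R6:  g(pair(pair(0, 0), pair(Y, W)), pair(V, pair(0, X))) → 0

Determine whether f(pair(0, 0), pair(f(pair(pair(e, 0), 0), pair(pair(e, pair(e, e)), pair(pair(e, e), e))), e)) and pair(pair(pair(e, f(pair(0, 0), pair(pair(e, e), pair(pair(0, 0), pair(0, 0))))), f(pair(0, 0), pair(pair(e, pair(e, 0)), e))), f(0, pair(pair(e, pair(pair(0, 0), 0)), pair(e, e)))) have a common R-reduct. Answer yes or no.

Reduce t₁ = f(pair(0, 0), pair(f(pair(pair(e, 0), 0), pair(pair(e, pair(e, e)), pair(pair(e, e), e))), e)):
1. f(pair(0, 0), pair(f(pair(pair(e, 0), 0), pair(pair(e, pair(e, e)), pair(pair(e, e), e))), e))  →  f(pair(0, 0), pair(pair(e, e), e))   [R4 at 2.1]
2. f(pair(0, 0), pair(pair(e, e), e))  →  e   [R4 at ε]

Reduce t₂ = pair(pair(pair(e, f(pair(0, 0), pair(pair(e, e), pair(pair(0, 0), pair(0, 0))))), f(pair(0, 0), pair(pair(e, pair(e, 0)), e))), f(0, pair(pair(e, pair(pair(0, 0), 0)), pair(e, e)))):
1. pair(pair(pair(e, f(pair(0, 0), pair(pair(e, e), pair(pair(0, 0), pair(0, 0))))), f(pair(0, 0), pair(pair(e, pair(e, 0)), e))), f(0, pair(pair(e, pair(pair(0, 0), 0)), pair(e, e))))  →  pair(pair(pair(e, e), f(pair(0, 0), pair(pair(e, pair(e, 0)), e))), f(0, pair(pair(e, pair(pair(0, 0), 0)), pair(e, e))))   [R4 at 1.1.2]
2. pair(pair(pair(e, e), f(pair(0, 0), pair(pair(e, pair(e, 0)), e))), f(0, pair(pair(e, pair(pair(0, 0), 0)), pair(e, e))))  →  pair(pair(pair(e, e), pair(e, 0)), f(0, pair(pair(e, pair(pair(0, 0), 0)), pair(e, e))))   [R4 at 1.2]
3. pair(pair(pair(e, e), pair(e, 0)), f(0, pair(pair(e, pair(pair(0, 0), 0)), pair(e, e))))  →  pair(pair(pair(e, e), pair(e, 0)), pair(pair(0, 0), 0))   [R4 at 2]

no — NF(t₁) = e, NF(t₂) = pair(pair(pair(e, e), pair(e, 0)), pair(pair(0, 0), 0))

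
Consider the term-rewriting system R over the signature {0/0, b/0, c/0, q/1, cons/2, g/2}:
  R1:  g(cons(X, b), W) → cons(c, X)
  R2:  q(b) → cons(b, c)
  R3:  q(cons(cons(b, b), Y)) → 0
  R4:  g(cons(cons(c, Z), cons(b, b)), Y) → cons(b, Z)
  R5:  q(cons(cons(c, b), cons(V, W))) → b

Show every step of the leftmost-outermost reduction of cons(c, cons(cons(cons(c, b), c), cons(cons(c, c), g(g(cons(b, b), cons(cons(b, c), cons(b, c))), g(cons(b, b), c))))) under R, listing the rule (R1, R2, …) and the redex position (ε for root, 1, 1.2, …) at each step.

cons(c, cons(cons(cons(c, b), c), cons(cons(c, c), cons(c, c))))

1. cons(c, cons(cons(cons(c, b), c), cons(cons(c, c), g(g(cons(b, b), cons(cons(b, c), cons(b, c))), g(cons(b, b), c)))))  →  cons(c, cons(cons(cons(c, b), c), cons(cons(c, c), g(cons(c, b), g(cons(b, b), c)))))   [R1 at 2.2.2.1]
2. cons(c, cons(cons(cons(c, b), c), cons(cons(c, c), g(cons(c, b), g(cons(b, b), c)))))  →  cons(c, cons(cons(cons(c, b), c), cons(cons(c, c), cons(c, c))))   [R1 at 2.2.2]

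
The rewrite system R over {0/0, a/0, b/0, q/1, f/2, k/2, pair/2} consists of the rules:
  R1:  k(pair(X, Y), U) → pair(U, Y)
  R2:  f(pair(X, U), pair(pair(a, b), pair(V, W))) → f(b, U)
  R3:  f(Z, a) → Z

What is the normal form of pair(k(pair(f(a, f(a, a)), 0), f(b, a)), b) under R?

1. pair(k(pair(f(a, f(a, a)), 0), f(b, a)), b)  →  pair(pair(f(b, a), 0), b)   [R1 at 1]
2. pair(pair(f(b, a), 0), b)  →  pair(pair(b, 0), b)   [R3 at 1.1]

pair(pair(b, 0), b)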